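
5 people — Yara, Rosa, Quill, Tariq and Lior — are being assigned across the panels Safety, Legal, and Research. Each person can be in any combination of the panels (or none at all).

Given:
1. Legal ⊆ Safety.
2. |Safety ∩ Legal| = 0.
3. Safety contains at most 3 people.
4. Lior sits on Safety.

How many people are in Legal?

From (4): Lior ∈ Safety.
Suppose Yara ∈ Legal: no assignment then satisfies all the clues, so Yara ∉ Legal.

0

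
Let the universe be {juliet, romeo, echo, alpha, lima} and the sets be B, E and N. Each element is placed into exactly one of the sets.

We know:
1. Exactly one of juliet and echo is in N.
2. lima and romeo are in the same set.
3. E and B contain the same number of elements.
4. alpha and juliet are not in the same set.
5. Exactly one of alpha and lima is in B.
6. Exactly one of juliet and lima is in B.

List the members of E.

E = {alpha, echo}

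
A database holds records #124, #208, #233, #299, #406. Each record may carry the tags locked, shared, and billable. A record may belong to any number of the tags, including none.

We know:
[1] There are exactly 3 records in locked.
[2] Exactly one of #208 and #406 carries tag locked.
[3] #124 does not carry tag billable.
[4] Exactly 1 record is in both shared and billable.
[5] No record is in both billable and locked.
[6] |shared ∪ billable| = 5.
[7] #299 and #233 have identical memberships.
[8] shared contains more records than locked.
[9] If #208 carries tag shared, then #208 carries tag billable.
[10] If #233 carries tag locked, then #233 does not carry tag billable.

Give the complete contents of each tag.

locked = {#233, #299, #406}; shared = {#124, #208, #233, #299, #406}; billable = {#208}

From (3): #124 ∉ billable.
Suppose #124 ∈ locked: no assignment then satisfies all the clues, so #124 ∉ locked.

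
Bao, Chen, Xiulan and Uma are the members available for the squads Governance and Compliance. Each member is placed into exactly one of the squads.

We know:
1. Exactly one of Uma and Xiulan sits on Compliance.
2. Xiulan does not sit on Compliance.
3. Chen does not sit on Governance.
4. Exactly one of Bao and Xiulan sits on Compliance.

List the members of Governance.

Governance = {Xiulan}

From (2): Xiulan ∉ Compliance.
From (3): Chen ∉ Governance.
(1) (exactly one): Uma ∈ Compliance.
(4) (exactly one): Bao ∈ Compliance.
Only one squad left: Chen ∈ Compliance.
Only one squad left: Xiulan ∈ Governance.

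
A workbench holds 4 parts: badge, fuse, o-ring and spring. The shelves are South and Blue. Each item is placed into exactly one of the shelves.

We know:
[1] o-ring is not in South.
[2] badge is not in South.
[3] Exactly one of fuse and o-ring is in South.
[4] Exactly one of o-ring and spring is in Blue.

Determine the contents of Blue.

Blue = {badge, o-ring}

From (1): o-ring ∉ South.
From (2): badge ∉ South.
(3) (exactly one): fuse ∈ South.
Only one shelf left: badge ∈ Blue.
Only one shelf left: o-ring ∈ Blue.
(4) (exactly one): spring ∉ Blue.
Only one shelf left: spring ∈ South.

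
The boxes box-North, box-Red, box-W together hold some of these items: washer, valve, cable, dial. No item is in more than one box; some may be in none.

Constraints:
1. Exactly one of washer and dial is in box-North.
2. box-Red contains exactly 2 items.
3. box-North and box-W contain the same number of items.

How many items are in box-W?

1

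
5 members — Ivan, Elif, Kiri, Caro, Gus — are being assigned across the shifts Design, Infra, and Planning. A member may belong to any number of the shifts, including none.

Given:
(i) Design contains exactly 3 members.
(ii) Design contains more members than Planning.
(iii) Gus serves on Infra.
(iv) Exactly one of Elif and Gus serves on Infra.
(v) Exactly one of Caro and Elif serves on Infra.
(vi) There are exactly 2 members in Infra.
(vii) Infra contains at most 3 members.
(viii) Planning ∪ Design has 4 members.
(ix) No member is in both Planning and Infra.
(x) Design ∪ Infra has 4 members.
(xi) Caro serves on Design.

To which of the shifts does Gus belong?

Gus: Infra

From (iii): Gus ∈ Infra.
From (xi): Caro ∈ Design.
(iv) (exactly one): Elif ∉ Infra.
(v) (exactly one): Caro ∈ Infra.
(vi): Infra already has 2, so the rest are out.
(ix) (disjoint): Caro ∉ Planning.
(ix) (disjoint): Gus ∉ Planning.
Suppose Gus ∈ Design: no assignment then satisfies all the clues, so Gus ∉ Design.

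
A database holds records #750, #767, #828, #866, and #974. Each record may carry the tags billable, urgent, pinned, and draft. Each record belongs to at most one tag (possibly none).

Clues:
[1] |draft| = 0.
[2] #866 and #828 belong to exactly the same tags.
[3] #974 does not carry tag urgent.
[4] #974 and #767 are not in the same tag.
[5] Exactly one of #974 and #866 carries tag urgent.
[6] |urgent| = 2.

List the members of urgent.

urgent = {#828, #866}

From (3): #974 ∉ urgent.
(1): draft already has 0, so the rest are out.
(5) (exactly one): #866 ∈ urgent.
(2): #828 matches #866: #828 ∉ billable.
(2): #828 matches #866: #828 ∈ urgent.
(6): urgent already has 2, so the rest are out.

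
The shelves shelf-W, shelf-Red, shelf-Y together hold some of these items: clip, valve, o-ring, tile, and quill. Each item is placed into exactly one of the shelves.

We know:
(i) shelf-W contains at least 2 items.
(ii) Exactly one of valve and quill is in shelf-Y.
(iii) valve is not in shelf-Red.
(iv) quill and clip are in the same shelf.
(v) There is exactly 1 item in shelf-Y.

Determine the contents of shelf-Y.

shelf-Y = {valve}

From (iii): valve ∉ shelf-Red.
Suppose clip ∈ shelf-Y: no assignment then satisfies all the clues, so clip ∉ shelf-Y.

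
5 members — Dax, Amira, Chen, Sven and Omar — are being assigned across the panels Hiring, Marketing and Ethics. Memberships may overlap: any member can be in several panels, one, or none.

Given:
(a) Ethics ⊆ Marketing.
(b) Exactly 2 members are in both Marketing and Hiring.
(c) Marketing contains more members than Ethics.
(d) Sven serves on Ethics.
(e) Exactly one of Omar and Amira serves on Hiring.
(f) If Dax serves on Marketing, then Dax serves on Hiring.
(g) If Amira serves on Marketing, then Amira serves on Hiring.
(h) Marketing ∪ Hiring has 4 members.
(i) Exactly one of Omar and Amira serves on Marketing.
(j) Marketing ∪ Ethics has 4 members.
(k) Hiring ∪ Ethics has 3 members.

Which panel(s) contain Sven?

From (d): Sven ∈ Ethics.
(a) with Sven ∈ Ethics: Sven ∈ Marketing.
Suppose Sven ∈ Hiring: no assignment then satisfies all the clues, so Sven ∉ Hiring.

Sven: Ethics, Marketing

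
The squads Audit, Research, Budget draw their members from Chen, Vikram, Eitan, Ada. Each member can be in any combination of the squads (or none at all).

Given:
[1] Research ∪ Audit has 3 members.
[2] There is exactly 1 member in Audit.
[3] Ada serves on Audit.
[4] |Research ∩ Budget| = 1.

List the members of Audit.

Audit = {Ada}

From (3): Ada ∈ Audit.
(2): Audit already has 1, so the rest are out.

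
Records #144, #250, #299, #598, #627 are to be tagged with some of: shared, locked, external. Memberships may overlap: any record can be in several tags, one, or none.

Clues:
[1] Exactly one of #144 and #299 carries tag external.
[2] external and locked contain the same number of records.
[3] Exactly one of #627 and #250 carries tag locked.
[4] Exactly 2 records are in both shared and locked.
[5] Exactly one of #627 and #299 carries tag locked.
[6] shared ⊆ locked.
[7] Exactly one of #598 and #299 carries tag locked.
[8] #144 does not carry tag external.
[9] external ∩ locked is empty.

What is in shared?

shared = {#598, #627}

From (8): #144 ∉ external.
(1) (exactly one): #299 ∈ external.
(9) (disjoint): #299 ∉ locked.
(5) (exactly one): #627 ∈ locked.
(6) contrapositive: #299 ∉ shared.
(7) (exactly one): #598 ∈ locked.
(9) (disjoint): #598 ∉ external.
(9) (disjoint): #627 ∉ external.
(3) (exactly one): #250 ∉ locked.
(6) contrapositive: #250 ∉ shared.
Suppose #144 ∈ shared: no assignment then satisfies all the clues, so #144 ∉ shared.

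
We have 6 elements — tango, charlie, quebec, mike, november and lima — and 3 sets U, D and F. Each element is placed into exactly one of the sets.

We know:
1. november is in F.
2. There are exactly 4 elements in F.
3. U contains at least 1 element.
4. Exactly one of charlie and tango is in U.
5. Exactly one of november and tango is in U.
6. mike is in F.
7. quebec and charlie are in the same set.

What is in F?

F = {charlie, mike, november, quebec}

From (1): november ∈ F.
From (6): mike ∈ F.
(5) (exactly one): tango ∈ U.
(4) (exactly one): charlie ∉ U.
(7): quebec matches charlie: quebec ∉ U.
Suppose charlie ∉ F: no assignment then satisfies all the clues, so charlie ∈ F.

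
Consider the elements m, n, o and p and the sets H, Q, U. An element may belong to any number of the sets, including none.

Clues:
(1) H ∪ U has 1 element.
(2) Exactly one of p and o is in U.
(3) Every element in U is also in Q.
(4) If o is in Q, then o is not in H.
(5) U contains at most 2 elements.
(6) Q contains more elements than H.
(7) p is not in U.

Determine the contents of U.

U = {o}

From (7): p ∉ U.
(2) (exactly one): o ∈ U.
(3) with o ∈ U: o ∈ Q.
(4): o ∉ H.
Suppose m ∈ U: no assignment then satisfies all the clues, so m ∉ U.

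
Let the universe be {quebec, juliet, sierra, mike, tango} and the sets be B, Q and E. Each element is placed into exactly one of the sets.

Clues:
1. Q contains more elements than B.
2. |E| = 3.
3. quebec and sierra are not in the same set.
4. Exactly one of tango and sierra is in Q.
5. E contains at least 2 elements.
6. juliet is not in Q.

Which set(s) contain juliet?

juliet: E

From (6): juliet ∉ Q.
Suppose juliet ∈ B: no assignment then satisfies all the clues, so juliet ∉ B.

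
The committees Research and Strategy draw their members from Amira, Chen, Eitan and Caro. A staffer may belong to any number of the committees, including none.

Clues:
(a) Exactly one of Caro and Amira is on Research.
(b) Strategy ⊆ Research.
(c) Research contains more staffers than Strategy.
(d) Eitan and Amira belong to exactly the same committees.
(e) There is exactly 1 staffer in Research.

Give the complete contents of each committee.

Research = {Caro}; Strategy = {}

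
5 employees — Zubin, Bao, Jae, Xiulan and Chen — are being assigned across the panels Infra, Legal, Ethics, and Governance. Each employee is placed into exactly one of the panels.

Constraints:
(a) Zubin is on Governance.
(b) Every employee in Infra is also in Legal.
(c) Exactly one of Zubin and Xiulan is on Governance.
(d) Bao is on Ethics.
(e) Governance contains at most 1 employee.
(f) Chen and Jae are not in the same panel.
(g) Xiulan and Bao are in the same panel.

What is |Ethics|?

3

From (a): Zubin ∈ Governance.
From (d): Bao ∈ Ethics.
(c) (exactly one): Xiulan ∉ Governance.
(e): Governance already has 1, so the rest are out.
(g): Xiulan matches Bao: Xiulan ∉ Infra.
(g): Xiulan matches Bao: Xiulan ∉ Legal.
(g): Xiulan matches Bao: Xiulan ∈ Ethics.
Suppose Jae ∈ Infra: no assignment then satisfies all the clues, so Jae ∉ Infra.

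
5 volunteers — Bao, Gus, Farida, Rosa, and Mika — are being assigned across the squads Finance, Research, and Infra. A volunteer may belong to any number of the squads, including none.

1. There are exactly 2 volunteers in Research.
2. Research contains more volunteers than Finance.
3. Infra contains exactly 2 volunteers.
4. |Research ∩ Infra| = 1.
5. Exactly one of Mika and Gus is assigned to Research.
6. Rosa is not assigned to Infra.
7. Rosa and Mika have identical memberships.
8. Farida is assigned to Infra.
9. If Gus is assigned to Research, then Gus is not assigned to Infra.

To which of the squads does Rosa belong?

Rosa: none

From (6): Rosa ∉ Infra.
From (8): Farida ∈ Infra.
(7): Mika matches Rosa: Mika ∉ Infra.
Suppose Rosa ∈ Finance: no assignment then satisfies all the clues, so Rosa ∉ Finance.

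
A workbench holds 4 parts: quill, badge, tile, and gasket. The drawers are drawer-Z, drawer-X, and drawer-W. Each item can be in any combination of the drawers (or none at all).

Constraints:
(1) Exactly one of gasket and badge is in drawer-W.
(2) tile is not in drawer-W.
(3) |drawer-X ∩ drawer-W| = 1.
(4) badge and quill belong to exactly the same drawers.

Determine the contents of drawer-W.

From (2): tile ∉ drawer-W.
Suppose quill ∈ drawer-W: no assignment then satisfies all the clues, so quill ∉ drawer-W.

drawer-W = {gasket}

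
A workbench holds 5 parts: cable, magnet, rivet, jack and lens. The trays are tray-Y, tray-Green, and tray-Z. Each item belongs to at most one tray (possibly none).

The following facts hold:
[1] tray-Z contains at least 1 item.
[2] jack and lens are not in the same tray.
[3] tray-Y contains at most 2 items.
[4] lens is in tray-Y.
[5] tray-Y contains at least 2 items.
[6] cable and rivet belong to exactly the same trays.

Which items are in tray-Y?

tray-Y = {lens, magnet}

From (4): lens ∈ tray-Y.
(2): jack ∉ tray-Y.
Suppose cable ∈ tray-Y: no assignment then satisfies all the clues, so cable ∉ tray-Y.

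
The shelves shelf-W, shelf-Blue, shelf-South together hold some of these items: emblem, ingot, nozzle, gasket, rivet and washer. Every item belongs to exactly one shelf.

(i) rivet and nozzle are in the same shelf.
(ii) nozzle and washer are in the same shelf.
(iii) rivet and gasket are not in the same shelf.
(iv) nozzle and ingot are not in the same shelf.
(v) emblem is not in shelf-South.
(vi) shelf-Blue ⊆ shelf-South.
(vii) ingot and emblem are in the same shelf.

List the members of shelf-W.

From (v): emblem ∉ shelf-South.
(vi) contrapositive: emblem ∉ shelf-Blue.
(vii): ingot matches emblem: ingot ∉ shelf-Blue.
(vii): ingot matches emblem: ingot ∉ shelf-South.
Only one shelf left: emblem ∈ shelf-W.
Only one shelf left: ingot ∈ shelf-W.
(iv): nozzle ∉ shelf-W.
(i): rivet matches nozzle: rivet ∉ shelf-W.
(ii): washer matches nozzle: washer ∉ shelf-W.
Suppose gasket ∉ shelf-W: no assignment then satisfies all the clues, so gasket ∈ shelf-W.

shelf-W = {emblem, gasket, ingot}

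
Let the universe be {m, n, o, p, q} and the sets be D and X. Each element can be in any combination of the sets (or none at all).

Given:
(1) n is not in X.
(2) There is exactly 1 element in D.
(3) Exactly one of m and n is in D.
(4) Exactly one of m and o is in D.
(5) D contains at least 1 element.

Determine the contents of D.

D = {m}

From (1): n ∉ X.
Suppose m ∉ D: no assignment then satisfies all the clues, so m ∈ D.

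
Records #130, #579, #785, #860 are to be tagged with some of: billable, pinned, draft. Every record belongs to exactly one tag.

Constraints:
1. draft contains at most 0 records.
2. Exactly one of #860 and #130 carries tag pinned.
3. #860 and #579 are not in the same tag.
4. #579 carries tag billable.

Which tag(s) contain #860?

#860: pinned

From (4): #579 ∈ billable.
(1): draft already has 0, so the rest are out.
(3): #860 ∉ billable.
Only one tag left: #860 ∈ pinned.
(2) (exactly one): #130 ∉ pinned.
Only one tag left: #130 ∈ billable.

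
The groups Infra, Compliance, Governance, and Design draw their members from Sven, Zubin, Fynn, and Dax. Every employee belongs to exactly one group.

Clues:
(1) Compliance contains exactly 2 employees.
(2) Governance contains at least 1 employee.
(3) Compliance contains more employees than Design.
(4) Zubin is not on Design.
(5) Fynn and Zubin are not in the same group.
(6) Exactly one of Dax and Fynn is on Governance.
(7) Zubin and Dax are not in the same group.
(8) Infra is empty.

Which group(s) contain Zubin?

Zubin: Compliance

From (4): Zubin ∉ Design.
(8): Infra already has 0, so the rest are out.
Suppose Zubin ∉ Compliance: no assignment then satisfies all the clues, so Zubin ∈ Compliance.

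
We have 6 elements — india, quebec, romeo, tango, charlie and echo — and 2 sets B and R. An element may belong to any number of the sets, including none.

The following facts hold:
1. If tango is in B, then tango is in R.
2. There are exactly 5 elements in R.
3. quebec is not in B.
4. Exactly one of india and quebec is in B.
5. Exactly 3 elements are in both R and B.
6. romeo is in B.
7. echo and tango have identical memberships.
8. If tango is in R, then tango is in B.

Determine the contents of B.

B = {echo, india, romeo, tango}

From (3): quebec ∉ B.
From (6): romeo ∈ B.
(4) (exactly one): india ∈ B.
Suppose tango ∉ B: no assignment then satisfies all the clues, so tango ∈ B.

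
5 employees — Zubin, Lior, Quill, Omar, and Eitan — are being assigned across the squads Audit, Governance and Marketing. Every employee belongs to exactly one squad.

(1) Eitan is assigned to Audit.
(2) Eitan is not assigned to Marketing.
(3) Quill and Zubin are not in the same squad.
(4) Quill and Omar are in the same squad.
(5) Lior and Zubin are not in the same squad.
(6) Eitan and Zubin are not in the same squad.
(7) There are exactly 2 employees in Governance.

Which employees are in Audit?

Audit = {Eitan, Lior}

From (1): Eitan ∈ Audit.
(6): Zubin ∉ Audit.
Suppose Lior ∉ Audit: no assignment then satisfies all the clues, so Lior ∈ Audit.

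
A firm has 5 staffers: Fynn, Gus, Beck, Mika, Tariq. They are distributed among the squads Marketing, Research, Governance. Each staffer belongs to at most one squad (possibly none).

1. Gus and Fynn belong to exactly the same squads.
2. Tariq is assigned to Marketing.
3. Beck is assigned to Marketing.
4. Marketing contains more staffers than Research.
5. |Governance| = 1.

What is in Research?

Research = {}

From (2): Tariq ∈ Marketing.
From (3): Beck ∈ Marketing.
Suppose Fynn ∈ Research: no assignment then satisfies all the clues, so Fynn ∉ Research.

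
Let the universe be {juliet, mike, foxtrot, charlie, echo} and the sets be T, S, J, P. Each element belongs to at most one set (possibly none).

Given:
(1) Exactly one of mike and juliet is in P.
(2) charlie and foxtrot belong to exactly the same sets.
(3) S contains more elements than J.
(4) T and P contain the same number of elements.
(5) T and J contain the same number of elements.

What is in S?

S = {charlie, foxtrot}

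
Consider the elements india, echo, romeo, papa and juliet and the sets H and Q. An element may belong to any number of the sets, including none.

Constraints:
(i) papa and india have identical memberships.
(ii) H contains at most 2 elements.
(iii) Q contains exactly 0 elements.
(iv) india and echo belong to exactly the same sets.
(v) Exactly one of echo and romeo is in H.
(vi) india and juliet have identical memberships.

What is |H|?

(iii): Q already has 0, so the rest are out.
Suppose india ∈ H: no assignment then satisfies all the clues, so india ∉ H.

1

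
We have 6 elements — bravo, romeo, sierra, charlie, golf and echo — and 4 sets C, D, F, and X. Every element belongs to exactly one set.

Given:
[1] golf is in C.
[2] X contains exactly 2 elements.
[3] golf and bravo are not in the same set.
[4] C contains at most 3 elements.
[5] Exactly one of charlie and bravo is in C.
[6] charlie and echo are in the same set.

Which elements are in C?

C = {charlie, echo, golf}

From (1): golf ∈ C.
(3): bravo ∉ C.
(5) (exactly one): charlie ∈ C.
(6): echo matches charlie: echo ∈ C.
(4): C already has 3, so the rest are out.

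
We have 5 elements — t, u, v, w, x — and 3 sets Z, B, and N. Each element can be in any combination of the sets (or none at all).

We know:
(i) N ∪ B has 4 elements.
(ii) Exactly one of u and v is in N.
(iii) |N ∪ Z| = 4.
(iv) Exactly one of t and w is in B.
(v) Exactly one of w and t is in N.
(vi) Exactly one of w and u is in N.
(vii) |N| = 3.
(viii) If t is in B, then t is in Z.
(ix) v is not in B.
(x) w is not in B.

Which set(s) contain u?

From (ix): v ∉ B.
From (x): w ∉ B.
(iv) (exactly one): t ∈ B.
(viii): t ∈ Z.
Suppose u ∈ Z: no assignment then satisfies all the clues, so u ∉ Z.

u: none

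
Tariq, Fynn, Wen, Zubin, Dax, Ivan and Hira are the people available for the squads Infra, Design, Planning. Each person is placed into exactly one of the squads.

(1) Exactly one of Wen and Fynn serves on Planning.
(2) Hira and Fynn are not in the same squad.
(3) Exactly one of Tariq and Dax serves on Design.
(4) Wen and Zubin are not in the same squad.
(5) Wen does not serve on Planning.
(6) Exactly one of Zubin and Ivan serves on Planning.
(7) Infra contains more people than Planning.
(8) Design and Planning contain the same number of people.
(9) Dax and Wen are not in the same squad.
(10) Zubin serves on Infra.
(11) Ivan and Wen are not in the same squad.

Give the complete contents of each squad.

Infra = {Dax, Hira, Zubin}; Design = {Tariq, Wen}; Planning = {Fynn, Ivan}

From (5): Wen ∉ Planning.
From (10): Zubin ∈ Infra.
(1) (exactly one): Fynn ∈ Planning.
(2): Hira ∉ Planning.
(4): Wen ∉ Infra.
(6) (exactly one): Ivan ∈ Planning.
Only one squad left: Wen ∈ Design.
(9): Dax ∉ Design.
(3) (exactly one): Tariq ∈ Design.
Suppose Dax ∉ Infra: no assignment then satisfies all the clues, so Dax ∈ Infra.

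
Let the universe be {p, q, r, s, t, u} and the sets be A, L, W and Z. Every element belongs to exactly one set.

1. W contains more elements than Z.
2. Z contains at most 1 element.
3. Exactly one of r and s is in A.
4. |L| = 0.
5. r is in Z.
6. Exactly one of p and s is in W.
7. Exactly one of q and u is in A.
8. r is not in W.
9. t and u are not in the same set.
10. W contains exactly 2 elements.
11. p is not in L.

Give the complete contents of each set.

From (5): r ∈ Z.
From (11): p ∉ L.
(2): Z already has 1, so the rest are out.
(3) (exactly one): s ∈ A.
(4): L already has 0, so the rest are out.
(6) (exactly one): p ∈ W.
Suppose q ∉ A: no assignment then satisfies all the clues, so q ∈ A.

A = {q, s, t}; L = {}; W = {p, u}; Z = {r}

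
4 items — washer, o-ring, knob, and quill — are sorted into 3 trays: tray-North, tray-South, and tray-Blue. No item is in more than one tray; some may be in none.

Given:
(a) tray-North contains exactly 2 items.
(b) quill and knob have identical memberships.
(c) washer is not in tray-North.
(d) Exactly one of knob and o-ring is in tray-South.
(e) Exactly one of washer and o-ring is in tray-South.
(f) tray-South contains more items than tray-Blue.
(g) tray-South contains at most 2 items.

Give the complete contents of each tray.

tray-North = {knob, quill}; tray-South = {o-ring}; tray-Blue = {}

From (c): washer ∉ tray-North.
Suppose washer ∈ tray-South: no assignment then satisfies all the clues, so washer ∉ tray-South.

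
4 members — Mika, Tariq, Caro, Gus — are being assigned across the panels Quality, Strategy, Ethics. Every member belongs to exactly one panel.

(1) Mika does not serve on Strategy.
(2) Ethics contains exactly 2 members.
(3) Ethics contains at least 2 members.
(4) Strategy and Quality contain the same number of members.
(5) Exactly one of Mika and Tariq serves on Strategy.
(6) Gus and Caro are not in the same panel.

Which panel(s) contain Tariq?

Tariq: Strategy

From (1): Mika ∉ Strategy.
(5) (exactly one): Tariq ∈ Strategy.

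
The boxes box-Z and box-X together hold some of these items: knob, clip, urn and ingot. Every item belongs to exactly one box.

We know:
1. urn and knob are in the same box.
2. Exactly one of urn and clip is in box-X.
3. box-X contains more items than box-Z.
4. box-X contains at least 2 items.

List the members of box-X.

box-X = {ingot, knob, urn}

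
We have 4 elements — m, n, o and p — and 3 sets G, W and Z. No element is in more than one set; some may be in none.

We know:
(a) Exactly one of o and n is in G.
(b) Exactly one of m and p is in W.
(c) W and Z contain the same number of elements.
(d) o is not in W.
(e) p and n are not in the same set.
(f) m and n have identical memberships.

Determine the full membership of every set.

G = {m, n}; W = {p}; Z = {o}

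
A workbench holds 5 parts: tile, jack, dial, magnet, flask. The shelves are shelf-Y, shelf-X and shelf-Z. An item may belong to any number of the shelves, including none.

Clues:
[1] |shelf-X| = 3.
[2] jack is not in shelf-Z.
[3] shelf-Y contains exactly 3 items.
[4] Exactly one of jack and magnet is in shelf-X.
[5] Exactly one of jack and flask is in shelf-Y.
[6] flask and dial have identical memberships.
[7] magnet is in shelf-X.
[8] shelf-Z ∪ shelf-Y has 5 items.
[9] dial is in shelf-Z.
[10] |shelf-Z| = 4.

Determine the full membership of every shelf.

shelf-Y = {jack, magnet, tile}; shelf-X = {dial, flask, magnet}; shelf-Z = {dial, flask, magnet, tile}

From (2): jack ∉ shelf-Z.
From (7): magnet ∈ shelf-X.
From (9): dial ∈ shelf-Z.
(4) (exactly one): jack ∉ shelf-X.
(6): flask matches dial: flask ∈ shelf-Z.
(10): only 4 candidates remain for shelf-Z, so all are in.
Suppose tile ∉ shelf-Y: no assignment then satisfies all the clues, so tile ∈ shelf-Y.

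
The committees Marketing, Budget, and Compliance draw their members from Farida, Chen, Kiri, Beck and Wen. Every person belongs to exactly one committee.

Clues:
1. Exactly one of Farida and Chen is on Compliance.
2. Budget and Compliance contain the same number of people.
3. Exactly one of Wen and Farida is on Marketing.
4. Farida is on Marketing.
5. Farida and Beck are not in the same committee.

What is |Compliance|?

2

From (4): Farida ∈ Marketing.
(1) (exactly one): Chen ∈ Compliance.
(3) (exactly one): Wen ∉ Marketing.
(5): Beck ∉ Marketing.
Suppose Kiri ∈ Marketing: no assignment then satisfies all the clues, so Kiri ∉ Marketing.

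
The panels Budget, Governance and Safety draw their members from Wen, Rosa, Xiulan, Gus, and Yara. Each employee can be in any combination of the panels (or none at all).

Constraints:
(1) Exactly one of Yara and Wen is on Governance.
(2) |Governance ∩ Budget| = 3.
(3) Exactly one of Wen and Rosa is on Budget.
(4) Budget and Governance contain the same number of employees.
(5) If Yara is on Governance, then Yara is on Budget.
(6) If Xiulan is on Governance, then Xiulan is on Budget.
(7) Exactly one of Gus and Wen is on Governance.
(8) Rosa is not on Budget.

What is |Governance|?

4

From (8): Rosa ∉ Budget.
(3) (exactly one): Wen ∈ Budget.
Suppose Wen ∈ Governance: no assignment then satisfies all the clues, so Wen ∉ Governance.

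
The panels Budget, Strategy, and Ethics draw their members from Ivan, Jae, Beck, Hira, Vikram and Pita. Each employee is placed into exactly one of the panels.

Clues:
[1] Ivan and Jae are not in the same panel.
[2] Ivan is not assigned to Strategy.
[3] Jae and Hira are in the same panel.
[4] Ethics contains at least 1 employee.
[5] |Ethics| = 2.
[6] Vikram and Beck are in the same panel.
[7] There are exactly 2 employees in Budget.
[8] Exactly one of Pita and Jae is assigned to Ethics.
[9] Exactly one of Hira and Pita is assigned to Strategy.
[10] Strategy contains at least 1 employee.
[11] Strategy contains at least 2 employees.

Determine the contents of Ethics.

From (2): Ivan ∉ Strategy.
Suppose Ivan ∉ Ethics: no assignment then satisfies all the clues, so Ivan ∈ Ethics.

Ethics = {Ivan, Pita}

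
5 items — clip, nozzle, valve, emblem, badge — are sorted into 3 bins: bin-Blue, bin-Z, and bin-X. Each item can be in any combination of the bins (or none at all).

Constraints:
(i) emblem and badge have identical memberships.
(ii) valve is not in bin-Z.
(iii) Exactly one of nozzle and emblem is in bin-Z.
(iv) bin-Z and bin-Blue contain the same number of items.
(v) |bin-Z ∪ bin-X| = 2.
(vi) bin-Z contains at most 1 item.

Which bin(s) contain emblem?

emblem: none

From (ii): valve ∉ bin-Z.
Suppose emblem ∈ bin-Blue: no assignment then satisfies all the clues, so emblem ∉ bin-Blue.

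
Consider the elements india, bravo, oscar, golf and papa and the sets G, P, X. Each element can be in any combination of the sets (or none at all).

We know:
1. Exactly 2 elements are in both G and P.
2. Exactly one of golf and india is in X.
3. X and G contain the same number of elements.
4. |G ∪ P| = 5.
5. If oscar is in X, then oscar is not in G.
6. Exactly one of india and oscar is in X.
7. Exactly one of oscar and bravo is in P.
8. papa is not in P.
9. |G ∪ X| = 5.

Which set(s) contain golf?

golf: G, P, X

From (8): papa ∉ P.
Suppose golf ∉ G: no assignment then satisfies all the clues, so golf ∈ G.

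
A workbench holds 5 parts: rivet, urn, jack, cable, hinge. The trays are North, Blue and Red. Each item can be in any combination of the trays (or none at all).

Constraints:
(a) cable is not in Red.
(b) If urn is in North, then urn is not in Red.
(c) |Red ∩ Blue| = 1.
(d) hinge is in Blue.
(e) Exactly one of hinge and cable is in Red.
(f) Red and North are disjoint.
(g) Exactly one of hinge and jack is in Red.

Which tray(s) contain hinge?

hinge: Blue, Red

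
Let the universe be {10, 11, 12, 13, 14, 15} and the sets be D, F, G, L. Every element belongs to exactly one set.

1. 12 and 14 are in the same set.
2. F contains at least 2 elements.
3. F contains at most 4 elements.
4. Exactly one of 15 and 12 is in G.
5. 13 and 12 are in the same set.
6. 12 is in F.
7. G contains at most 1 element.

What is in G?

G = {15}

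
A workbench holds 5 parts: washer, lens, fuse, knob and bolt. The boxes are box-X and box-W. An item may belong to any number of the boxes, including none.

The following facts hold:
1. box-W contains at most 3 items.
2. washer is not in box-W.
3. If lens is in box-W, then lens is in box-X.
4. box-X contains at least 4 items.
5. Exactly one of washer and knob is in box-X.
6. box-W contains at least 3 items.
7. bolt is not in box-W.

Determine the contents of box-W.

From (2): washer ∉ box-W.
From (7): bolt ∉ box-W.
(6): only 3 candidates remain for box-W, so all are in.
(3): lens ∈ box-X.

box-W = {fuse, knob, lens}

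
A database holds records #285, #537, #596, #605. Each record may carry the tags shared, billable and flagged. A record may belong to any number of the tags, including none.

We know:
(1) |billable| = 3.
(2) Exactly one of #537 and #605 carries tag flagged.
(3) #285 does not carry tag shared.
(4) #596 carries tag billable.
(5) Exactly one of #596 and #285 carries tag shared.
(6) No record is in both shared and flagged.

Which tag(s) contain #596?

#596: billable, shared

From (3): #285 ∉ shared.
From (4): #596 ∈ billable.
(5) (exactly one): #596 ∈ shared.
(6) (disjoint): #596 ∉ flagged.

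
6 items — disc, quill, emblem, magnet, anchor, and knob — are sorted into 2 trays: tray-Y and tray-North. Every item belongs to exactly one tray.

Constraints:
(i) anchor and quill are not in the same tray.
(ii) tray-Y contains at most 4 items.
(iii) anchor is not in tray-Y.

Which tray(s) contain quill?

quill: tray-Y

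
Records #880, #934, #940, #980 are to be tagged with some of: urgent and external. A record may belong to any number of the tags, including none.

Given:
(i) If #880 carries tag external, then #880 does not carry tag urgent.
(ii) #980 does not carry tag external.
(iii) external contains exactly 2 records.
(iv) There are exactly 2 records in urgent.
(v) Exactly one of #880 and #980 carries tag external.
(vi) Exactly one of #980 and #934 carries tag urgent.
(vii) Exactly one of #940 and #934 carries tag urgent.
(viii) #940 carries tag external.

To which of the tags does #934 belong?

#934: none

From (ii): #980 ∉ external.
From (viii): #940 ∈ external.
(v) (exactly one): #880 ∈ external.
(i): #880 ∉ urgent.
(iii): external already has 2, so the rest are out.
Suppose #934 ∈ urgent: no assignment then satisfies all the clues, so #934 ∉ urgent.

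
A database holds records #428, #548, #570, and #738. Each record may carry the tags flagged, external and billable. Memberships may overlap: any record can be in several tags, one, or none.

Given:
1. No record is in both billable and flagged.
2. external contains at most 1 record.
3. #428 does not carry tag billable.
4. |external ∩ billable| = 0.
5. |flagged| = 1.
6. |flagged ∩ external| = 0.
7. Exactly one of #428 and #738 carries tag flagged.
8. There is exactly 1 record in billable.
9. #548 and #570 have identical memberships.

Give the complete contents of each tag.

flagged = {#428}; external = {}; billable = {#738}

From (3): #428 ∉ billable.
Suppose #428 ∉ flagged: no assignment then satisfies all the clues, so #428 ∈ flagged.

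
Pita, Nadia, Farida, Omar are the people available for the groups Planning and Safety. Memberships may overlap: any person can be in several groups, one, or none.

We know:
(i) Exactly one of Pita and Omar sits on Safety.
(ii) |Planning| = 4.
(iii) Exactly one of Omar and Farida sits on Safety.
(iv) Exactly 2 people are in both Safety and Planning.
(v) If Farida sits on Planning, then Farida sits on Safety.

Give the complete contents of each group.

(ii): only 4 candidates remain for Planning, so all are in.
(v): Farida ∈ Safety.
(iii) (exactly one): Omar ∉ Safety.
(i) (exactly one): Pita ∈ Safety.
Suppose Nadia ∈ Safety: no assignment then satisfies all the clues, so Nadia ∉ Safety.

Planning = {Farida, Nadia, Omar, Pita}; Safety = {Farida, Pita}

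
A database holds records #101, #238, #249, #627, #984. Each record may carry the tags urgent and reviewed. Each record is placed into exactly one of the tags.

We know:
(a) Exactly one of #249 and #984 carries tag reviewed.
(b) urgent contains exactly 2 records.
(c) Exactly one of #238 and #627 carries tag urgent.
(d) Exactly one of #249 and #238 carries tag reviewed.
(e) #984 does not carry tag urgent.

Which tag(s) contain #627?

From (e): #984 ∉ urgent.
Only one tag left: #984 ∈ reviewed.
(a) (exactly one): #249 ∉ reviewed.
(d) (exactly one): #238 ∈ reviewed.
Only one tag left: #249 ∈ urgent.
(c) (exactly one): #627 ∈ urgent.
(b): urgent already has 2, so the rest are out.
Only one tag left: #101 ∈ reviewed.

#627: urgent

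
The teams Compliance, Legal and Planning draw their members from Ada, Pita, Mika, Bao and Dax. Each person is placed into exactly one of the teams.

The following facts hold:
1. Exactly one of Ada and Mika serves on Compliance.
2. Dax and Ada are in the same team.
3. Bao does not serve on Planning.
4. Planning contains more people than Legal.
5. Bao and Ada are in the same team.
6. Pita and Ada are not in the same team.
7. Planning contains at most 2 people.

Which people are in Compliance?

Compliance = {Ada, Bao, Dax}

From (3): Bao ∉ Planning.
(5): Ada matches Bao: Ada ∉ Planning.
(2): Dax matches Ada: Dax ∉ Planning.
Suppose Ada ∉ Compliance: no assignment then satisfies all the clues, so Ada ∈ Compliance.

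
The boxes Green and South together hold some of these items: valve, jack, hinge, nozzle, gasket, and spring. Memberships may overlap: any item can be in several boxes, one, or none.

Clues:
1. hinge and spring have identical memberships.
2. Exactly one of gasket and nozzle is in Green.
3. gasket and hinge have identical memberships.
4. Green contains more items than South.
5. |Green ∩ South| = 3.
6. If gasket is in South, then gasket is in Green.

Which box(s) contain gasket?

gasket: Green, South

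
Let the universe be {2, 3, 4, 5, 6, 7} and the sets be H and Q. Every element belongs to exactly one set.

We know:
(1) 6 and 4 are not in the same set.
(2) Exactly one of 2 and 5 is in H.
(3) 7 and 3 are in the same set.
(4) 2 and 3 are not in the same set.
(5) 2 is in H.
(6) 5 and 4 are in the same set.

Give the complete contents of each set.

H = {2, 6}; Q = {3, 4, 5, 7}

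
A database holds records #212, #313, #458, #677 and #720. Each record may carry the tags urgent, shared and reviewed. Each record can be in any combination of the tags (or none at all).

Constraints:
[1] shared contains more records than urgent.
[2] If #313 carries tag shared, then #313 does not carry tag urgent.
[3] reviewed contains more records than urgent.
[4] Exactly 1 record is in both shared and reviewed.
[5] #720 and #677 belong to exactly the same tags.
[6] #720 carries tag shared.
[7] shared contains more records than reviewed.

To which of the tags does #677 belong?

#677: shared

From (6): #720 ∈ shared.
(5): #677 matches #720: #677 ∈ shared.
Suppose #677 ∈ urgent: no assignment then satisfies all the clues, so #677 ∉ urgent.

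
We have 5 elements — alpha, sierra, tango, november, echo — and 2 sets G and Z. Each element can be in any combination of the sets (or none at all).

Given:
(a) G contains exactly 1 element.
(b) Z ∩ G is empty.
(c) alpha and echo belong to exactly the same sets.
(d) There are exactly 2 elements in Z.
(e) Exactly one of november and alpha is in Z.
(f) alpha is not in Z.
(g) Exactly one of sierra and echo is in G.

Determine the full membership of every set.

G = {sierra}; Z = {november, tango}

From (f): alpha ∉ Z.
(c): echo matches alpha: echo ∉ Z.
(e) (exactly one): november ∈ Z.
(b) (disjoint): november ∉ G.
Suppose alpha ∈ G: no assignment then satisfies all the clues, so alpha ∉ G.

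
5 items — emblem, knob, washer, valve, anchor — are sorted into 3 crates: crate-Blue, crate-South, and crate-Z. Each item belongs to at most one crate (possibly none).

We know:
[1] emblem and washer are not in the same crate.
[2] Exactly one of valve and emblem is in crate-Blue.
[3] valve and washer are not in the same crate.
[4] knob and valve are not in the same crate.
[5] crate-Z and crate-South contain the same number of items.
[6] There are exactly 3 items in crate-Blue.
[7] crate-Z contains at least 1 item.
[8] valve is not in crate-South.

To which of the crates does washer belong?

washer: crate-South

From (8): valve ∉ crate-South.
Suppose washer ∈ crate-Blue: no assignment then satisfies all the clues, so washer ∉ crate-Blue.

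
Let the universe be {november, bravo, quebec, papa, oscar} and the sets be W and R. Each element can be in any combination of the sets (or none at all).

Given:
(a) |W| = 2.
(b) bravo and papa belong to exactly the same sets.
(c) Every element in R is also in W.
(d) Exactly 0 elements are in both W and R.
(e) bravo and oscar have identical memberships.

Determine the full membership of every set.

W = {november, quebec}; R = {}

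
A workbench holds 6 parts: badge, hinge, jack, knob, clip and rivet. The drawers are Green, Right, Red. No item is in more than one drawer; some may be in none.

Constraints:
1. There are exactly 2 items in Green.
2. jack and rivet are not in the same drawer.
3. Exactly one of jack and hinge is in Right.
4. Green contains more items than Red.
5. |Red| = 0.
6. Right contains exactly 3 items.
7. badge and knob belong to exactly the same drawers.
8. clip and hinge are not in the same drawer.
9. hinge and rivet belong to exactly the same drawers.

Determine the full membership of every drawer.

Green = {hinge, rivet}; Right = {badge, jack, knob}; Red = {}

(5): Red already has 0, so the rest are out.
Suppose badge ∈ Green: no assignment then satisfies all the clues, so badge ∉ Green.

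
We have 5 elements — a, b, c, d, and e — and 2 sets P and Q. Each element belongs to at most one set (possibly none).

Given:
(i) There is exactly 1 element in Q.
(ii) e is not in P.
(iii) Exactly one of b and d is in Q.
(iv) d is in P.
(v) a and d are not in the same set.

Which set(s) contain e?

e: none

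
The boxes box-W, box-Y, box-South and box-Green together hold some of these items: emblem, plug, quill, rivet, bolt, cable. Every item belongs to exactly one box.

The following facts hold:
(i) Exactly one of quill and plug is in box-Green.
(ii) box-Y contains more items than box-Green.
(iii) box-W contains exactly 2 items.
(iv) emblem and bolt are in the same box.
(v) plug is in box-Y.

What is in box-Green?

box-Green = {quill}

From (v): plug ∈ box-Y.
(i) (exactly one): quill ∈ box-Green.
Suppose emblem ∈ box-Green: no assignment then satisfies all the clues, so emblem ∉ box-Green.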